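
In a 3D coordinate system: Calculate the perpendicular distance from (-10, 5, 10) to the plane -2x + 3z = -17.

distance = |a·x₀ + b·y₀ + c·z₀ - d| / √(a² + b² + c²)
  = |(-2)·(-10) + 0·5 + 3·10 - (-17)| / √((-2)² + 0² + 3²)
  = |20 + 0 + 30 + 17| / √(4 + 0 + 9)
  = |67| / √13
  = 67 / 3.606
  ≈ 18.58

18.58


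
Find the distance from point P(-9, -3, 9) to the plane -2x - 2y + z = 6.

distance = |a·x₀ + b·y₀ + c·z₀ - d| / √(a² + b² + c²)
  = |(-2)·(-9) + (-2)·(-3) + 1·9 - 6| / √((-2)² + (-2)² + 1²)
  = |18 + 6 + 9 - 6| / √(4 + 4 + 1)
  = |27| / √9
  = 27 / 3
  ≈ 9

9


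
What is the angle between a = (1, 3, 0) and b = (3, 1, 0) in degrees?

a·b = 1·3 + 3·1 + 0·0 = 3 + 3 + 0 = 6
|a| = √(1² + 3² + 0²) = √10 ≈ 3.162
|b| = √(3² + 1² + 0²) = √10 ≈ 3.162
cos θ = (a·b)/(|a||b|) = 6/(3.162·3.162) ≈ 0.6
θ = arccos(0.6) ≈ 53.13°

53.13°


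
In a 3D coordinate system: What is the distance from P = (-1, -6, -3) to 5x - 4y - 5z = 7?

distance = |a·x₀ + b·y₀ + c·z₀ - d| / √(a² + b² + c²)
  = |5·(-1) + (-4)·(-6) + (-5)·(-3) - 7| / √(5² + (-4)² + (-5)²)
  = |-5 + 24 + 15 - 7| / √(25 + 16 + 25)
  = |27| / √66
  = 27 / 8.124
  ≈ 3.323

3.323


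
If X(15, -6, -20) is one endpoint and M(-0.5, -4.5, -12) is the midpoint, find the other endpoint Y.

Y = 2M - X
  = (2·(-0.5) - 15, 2·(-4.5) - (-6), 2·(-12) - (-20))
  = (-1 - 15, -9 + 6, -24 + 20)
  = (-16, -3, -4)

(-16, -3, -4)


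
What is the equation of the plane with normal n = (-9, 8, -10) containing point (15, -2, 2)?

The plane through P with normal n = (a, b, c) satisfies n·(r - P) = 0,
i.e. ax + by + cz = a·x₀ + b·y₀ + c·z₀.
d = (-9)·15 + 8·(-2) + (-10)·2
  = -135 - 16 - 20
  = -171
Equation: -9x + 8y - 10z = -171

-9x + 8y - 10z = -171


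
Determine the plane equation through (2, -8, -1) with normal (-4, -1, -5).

The plane through P with normal n = (a, b, c) satisfies n·(r - P) = 0,
i.e. ax + by + cz = a·x₀ + b·y₀ + c·z₀.
d = (-4)·2 + (-1)·(-8) + (-5)·(-1)
  = -8 + 8 + 5
  = 5
Equation: -4x - y - 5z = 5

-4x - y - 5z = 5


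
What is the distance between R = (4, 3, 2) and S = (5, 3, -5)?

d = √[(x₂-x₁)² + (y₂-y₁)² + (z₂-z₁)²]
  = √[1² + 0² + (-7)²]
  = √[1 + 0 + 49]
  = √50
  ≈ 7.071

7.071


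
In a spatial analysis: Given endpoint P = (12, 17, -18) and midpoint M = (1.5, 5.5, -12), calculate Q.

Q = 2M - P
  = (2·1.5 - 12, 2·5.5 - 17, 2·(-12) - (-18))
  = (3 - 12, 11 - 17, -24 + 18)
  = (-9, -6, -6)

(-9, -6, -6)


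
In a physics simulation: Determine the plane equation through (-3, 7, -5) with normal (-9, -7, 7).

The plane through P with normal n = (a, b, c) satisfies n·(r - P) = 0,
i.e. ax + by + cz = a·x₀ + b·y₀ + c·z₀.
d = (-9)·(-3) + (-7)·7 + 7·(-5)
  = 27 - 49 - 35
  = -57
Equation: -9x - 7y + 7z = -57

-9x - 7y + 7z = -57


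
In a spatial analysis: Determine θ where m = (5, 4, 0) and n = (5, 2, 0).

m·n = 5·5 + 4·2 + 0·0 = 25 + 8 + 0 = 33
|m| = √(5² + 4² + 0²) = √41 ≈ 6.403
|n| = √(5² + 2² + 0²) = √29 ≈ 5.385
cos θ = (m·n)/(|m||n|) = 33/(6.403·5.385) ≈ 0.957
θ = arccos(0.957) ≈ 16.86°

16.86°


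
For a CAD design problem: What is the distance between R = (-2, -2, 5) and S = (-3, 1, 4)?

d = √[(x₂-x₁)² + (y₂-y₁)² + (z₂-z₁)²]
  = √[(-1)² + 3² + (-1)²]
  = √[1 + 9 + 1]
  = √11
  ≈ 3.317

3.317


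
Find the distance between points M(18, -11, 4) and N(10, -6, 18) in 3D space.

d = √[(x₂-x₁)² + (y₂-y₁)² + (z₂-z₁)²]
  = √[(-8)² + 5² + 14²]
  = √[64 + 25 + 196]
  = √285
  ≈ 16.88

16.88


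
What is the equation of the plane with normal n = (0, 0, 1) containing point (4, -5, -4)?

The plane through P with normal n = (a, b, c) satisfies n·(r - P) = 0,
i.e. ax + by + cz = a·x₀ + b·y₀ + c·z₀.
d = 0·4 + 0·(-5) + 1·(-4)
  = 0 + 0 - 4
  = -4
Equation: z = -4

z = -4


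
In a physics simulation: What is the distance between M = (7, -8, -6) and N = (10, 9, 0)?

d = √[(x₂-x₁)² + (y₂-y₁)² + (z₂-z₁)²]
  = √[3² + 17² + 6²]
  = √[9 + 289 + 36]
  = √334
  ≈ 18.28

18.28


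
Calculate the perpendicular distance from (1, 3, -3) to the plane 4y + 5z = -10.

distance = |a·x₀ + b·y₀ + c·z₀ - d| / √(a² + b² + c²)
  = |0·1 + 4·3 + 5·(-3) - (-10)| / √(0² + 4² + 5²)
  = |0 + 12 - 15 + 10| / √(0 + 16 + 25)
  = |7| / √41
  = 7 / 6.403
  ≈ 1.093

1.093


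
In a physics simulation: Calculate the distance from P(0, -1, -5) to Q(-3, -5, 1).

d = √[(x₂-x₁)² + (y₂-y₁)² + (z₂-z₁)²]
  = √[(-3)² + (-4)² + 6²]
  = √[9 + 16 + 36]
  = √61
  ≈ 7.81

7.81


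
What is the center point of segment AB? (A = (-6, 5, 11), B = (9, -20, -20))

M = ((x₁+x₂)/2, (y₁+y₂)/2, (z₁+z₂)/2)
  = ((-6 + 9)/2, (5 - 20)/2, (11 - 20)/2)
  = (3/2, -15/2, -9/2)
  = (1.5, -7.5, -4.5)

(1.5, -7.5, -4.5)


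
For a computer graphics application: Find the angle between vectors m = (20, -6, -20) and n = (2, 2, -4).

m·n = 20·2 + (-6)·2 + (-20)·(-4) = 40 - 12 + 80 = 108
|m| = √(20² + (-6)² + (-20)²) = √836 ≈ 28.91
|n| = √(2² + 2² + (-4)²) = √24 ≈ 4.899
cos θ = (m·n)/(|m||n|) = 108/(28.91·4.899) ≈ 0.7625
θ = arccos(0.7625) ≈ 40.32°

40.32°


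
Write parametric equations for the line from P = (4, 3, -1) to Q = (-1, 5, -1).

Direction vector d = Q - P = (-1 - 4, 5 - 3, -1 + 1) = (-5, 2, 0)
Parametric form r = P + t·d:
x = 4 - 5t, y = 3 + 2t, z = -1

x = 4 - 5t, y = 3 + 2t, z = -1


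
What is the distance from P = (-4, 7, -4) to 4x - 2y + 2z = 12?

distance = |a·x₀ + b·y₀ + c·z₀ - d| / √(a² + b² + c²)
  = |4·(-4) + (-2)·7 + 2·(-4) - 12| / √(4² + (-2)² + 2²)
  = |-16 - 14 - 8 - 12| / √(16 + 4 + 4)
  = |-50| / √24
  = 50 / 4.899
  ≈ 10.21

10.21


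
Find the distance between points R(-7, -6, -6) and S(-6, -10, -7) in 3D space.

d = √[(x₂-x₁)² + (y₂-y₁)² + (z₂-z₁)²]
  = √[1² + (-4)² + (-1)²]
  = √[1 + 16 + 1]
  = √18
  ≈ 4.243

4.243


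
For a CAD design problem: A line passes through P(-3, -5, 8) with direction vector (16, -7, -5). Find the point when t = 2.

P(t) = P + t·d
  = (-3 + 16·2, -5 + (-7)·2, 8 + (-5)·2)
  = (-3 + 32, -5 - 14, 8 - 10)
  = (29, -19, -2)

(29, -19, -2)


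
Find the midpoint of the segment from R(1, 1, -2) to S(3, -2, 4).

M = ((x₁+x₂)/2, (y₁+y₂)/2, (z₁+z₂)/2)
  = ((1 + 3)/2, (1 - 2)/2, (-2 + 4)/2)
  = (4/2, -1/2, 2/2)
  = (2, -0.5, 1)

(2, -0.5, 1)


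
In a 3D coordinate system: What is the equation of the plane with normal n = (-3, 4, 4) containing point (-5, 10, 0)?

The plane through P with normal n = (a, b, c) satisfies n·(r - P) = 0,
i.e. ax + by + cz = a·x₀ + b·y₀ + c·z₀.
d = (-3)·(-5) + 4·10 + 4·0
  = 15 + 40 + 0
  = 55
Equation: -3x + 4y + 4z = 55

-3x + 4y + 4z = 55


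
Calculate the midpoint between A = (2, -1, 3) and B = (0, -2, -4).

M = ((x₁+x₂)/2, (y₁+y₂)/2, (z₁+z₂)/2)
  = ((2 + 0)/2, (-1 - 2)/2, (3 - 4)/2)
  = (2/2, -3/2, -1/2)
  = (1, -1.5, -0.5)

(1, -1.5, -0.5)


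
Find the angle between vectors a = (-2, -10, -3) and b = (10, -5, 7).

a·b = (-2)·10 + (-10)·(-5) + (-3)·7 = -20 + 50 - 21 = 9
|a| = √((-2)² + (-10)² + (-3)²) = √113 ≈ 10.63
|b| = √(10² + (-5)² + 7²) = √174 ≈ 13.19
cos θ = (a·b)/(|a||b|) = 9/(10.63·13.19) ≈ 0.06418
θ = arccos(0.06418) ≈ 86.32°

86.32°


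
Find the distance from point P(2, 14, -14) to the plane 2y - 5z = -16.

distance = |a·x₀ + b·y₀ + c·z₀ - d| / √(a² + b² + c²)
  = |0·2 + 2·14 + (-5)·(-14) - (-16)| / √(0² + 2² + (-5)²)
  = |0 + 28 + 70 + 16| / √(0 + 4 + 25)
  = |114| / √29
  = 114 / 5.385
  ≈ 21.17

21.17


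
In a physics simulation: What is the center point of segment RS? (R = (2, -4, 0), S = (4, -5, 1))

M = ((x₁+x₂)/2, (y₁+y₂)/2, (z₁+z₂)/2)
  = ((2 + 4)/2, (-4 - 5)/2, (0 + 1)/2)
  = (6/2, -9/2, 1/2)
  = (3, -4.5, 0.5)

(3, -4.5, 0.5)


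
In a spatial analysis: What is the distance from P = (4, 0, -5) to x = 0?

distance = |a·x₀ + b·y₀ + c·z₀ - d| / √(a² + b² + c²)
  = |1·4 + 0·0 + 0·(-5) - 0| / √(1² + 0² + 0²)
  = |4 + 0 + 0 + 0| / √(1 + 0 + 0)
  = |4| / √1
  = 4 / 1
  ≈ 4

4


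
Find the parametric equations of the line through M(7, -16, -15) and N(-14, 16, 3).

Direction vector d = N - M = (-14 - 7, 16 + 16, 3 + 15) = (-21, 32, 18)
Parametric form r = M + t·d:
x = 7 - 21t, y = -16 + 32t, z = -15 + 18t

x = 7 - 21t, y = -16 + 32t, z = -15 + 18t


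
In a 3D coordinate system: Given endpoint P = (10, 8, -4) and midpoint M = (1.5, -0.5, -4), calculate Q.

Q = 2M - P
  = (2·1.5 - 10, 2·(-0.5) - 8, 2·(-4) - (-4))
  = (3 - 10, -1 - 8, -8 + 4)
  = (-7, -9, -4)

(-7, -9, -4)


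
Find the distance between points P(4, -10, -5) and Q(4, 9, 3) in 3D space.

d = √[(x₂-x₁)² + (y₂-y₁)² + (z₂-z₁)²]
  = √[0² + 19² + 8²]
  = √[0 + 361 + 64]
  = √425
  ≈ 20.62

20.62


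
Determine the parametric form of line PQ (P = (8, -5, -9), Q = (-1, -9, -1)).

Direction vector d = Q - P = (-1 - 8, -9 + 5, -1 + 9) = (-9, -4, 8)
Parametric form r = P + t·d:
x = 8 - 9t, y = -5 - 4t, z = -9 + 8t

x = 8 - 9t, y = -5 - 4t, z = -9 + 8t


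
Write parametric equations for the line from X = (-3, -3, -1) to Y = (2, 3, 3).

Direction vector d = Y - X = (2 + 3, 3 + 3, 3 + 1) = (5, 6, 4)
Parametric form r = X + t·d:
x = -3 + 5t, y = -3 + 6t, z = -1 + 4t

x = -3 + 5t, y = -3 + 6t, z = -1 + 4t


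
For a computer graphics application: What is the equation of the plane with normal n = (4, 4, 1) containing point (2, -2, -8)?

The plane through P with normal n = (a, b, c) satisfies n·(r - P) = 0,
i.e. ax + by + cz = a·x₀ + b·y₀ + c·z₀.
d = 4·2 + 4·(-2) + 1·(-8)
  = 8 - 8 - 8
  = -8
Equation: 4x + 4y + z = -8

4x + 4y + z = -8


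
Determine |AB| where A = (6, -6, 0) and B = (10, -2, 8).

d = √[(x₂-x₁)² + (y₂-y₁)² + (z₂-z₁)²]
  = √[4² + 4² + 8²]
  = √[16 + 16 + 64]
  = √96
  ≈ 9.798

9.798


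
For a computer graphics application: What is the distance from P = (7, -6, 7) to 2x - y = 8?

distance = |a·x₀ + b·y₀ + c·z₀ - d| / √(a² + b² + c²)
  = |2·7 + (-1)·(-6) + 0·7 - 8| / √(2² + (-1)² + 0²)
  = |14 + 6 + 0 - 8| / √(4 + 1 + 0)
  = |12| / √5
  = 12 / 2.236
  ≈ 5.367

5.367


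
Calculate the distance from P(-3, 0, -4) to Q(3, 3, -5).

d = √[(x₂-x₁)² + (y₂-y₁)² + (z₂-z₁)²]
  = √[6² + 3² + (-1)²]
  = √[36 + 9 + 1]
  = √46
  ≈ 6.782

6.782


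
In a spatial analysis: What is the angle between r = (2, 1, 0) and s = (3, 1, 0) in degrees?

r·s = 2·3 + 1·1 + 0·0 = 6 + 1 + 0 = 7
|r| = √(2² + 1² + 0²) = √5 ≈ 2.236
|s| = √(3² + 1² + 0²) = √10 ≈ 3.162
cos θ = (r·s)/(|r||s|) = 7/(2.236·3.162) ≈ 0.9899
θ = arccos(0.9899) ≈ 8.13°

8.13°


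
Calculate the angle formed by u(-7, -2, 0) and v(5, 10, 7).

u·v = (-7)·5 + (-2)·10 + 0·7 = -35 - 20 + 0 = -55
|u| = √((-7)² + (-2)² + 0²) = √53 ≈ 7.28
|v| = √(5² + 10² + 7²) = √174 ≈ 13.19
cos θ = (u·v)/(|u||v|) = -55/(7.28·13.19) ≈ -0.5727
θ = arccos(-0.5727) ≈ 124.9°

124.9°


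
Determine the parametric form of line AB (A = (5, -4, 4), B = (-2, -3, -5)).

Direction vector d = B - A = (-2 - 5, -3 + 4, -5 - 4) = (-7, 1, -9)
Parametric form r = A + t·d:
x = 5 - 7t, y = -4 + t, z = 4 - 9t

x = 5 - 7t, y = -4 + t, z = 4 - 9t


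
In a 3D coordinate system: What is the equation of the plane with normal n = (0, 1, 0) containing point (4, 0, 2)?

The plane through P with normal n = (a, b, c) satisfies n·(r - P) = 0,
i.e. ax + by + cz = a·x₀ + b·y₀ + c·z₀.
d = 0·4 + 1·0 + 0·2
  = 0 + 0 + 0
  = 0
Equation: y = 0

y = 0


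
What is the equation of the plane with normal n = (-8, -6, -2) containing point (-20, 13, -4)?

The plane through P with normal n = (a, b, c) satisfies n·(r - P) = 0,
i.e. ax + by + cz = a·x₀ + b·y₀ + c·z₀.
d = (-8)·(-20) + (-6)·13 + (-2)·(-4)
  = 160 - 78 + 8
  = 90
Equation: -8x - 6y - 2z = 90

-8x - 6y - 2z = 90


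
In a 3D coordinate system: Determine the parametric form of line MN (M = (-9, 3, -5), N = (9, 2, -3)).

Direction vector d = N - M = (9 + 9, 2 - 3, -3 + 5) = (18, -1, 2)
Parametric form r = M + t·d:
x = -9 + 18t, y = 3 - t, z = -5 + 2t

x = -9 + 18t, y = 3 - t, z = -5 + 2t


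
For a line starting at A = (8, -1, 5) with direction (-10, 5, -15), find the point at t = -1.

P(t) = A + t·d
  = (8 + (-10)·(-1), -1 + 5·(-1), 5 + (-15)·(-1))
  = (8 + 10, -1 - 5, 5 + 15)
  = (18, -6, 20)

(18, -6, 20)


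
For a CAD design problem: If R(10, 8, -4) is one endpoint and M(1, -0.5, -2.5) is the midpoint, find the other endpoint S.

S = 2M - R
  = (2·1 - 10, 2·(-0.5) - 8, 2·(-2.5) - (-4))
  = (2 - 10, -1 - 8, -5 + 4)
  = (-8, -9, -1)

(-8, -9, -1)


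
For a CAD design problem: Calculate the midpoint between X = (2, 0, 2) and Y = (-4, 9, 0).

M = ((x₁+x₂)/2, (y₁+y₂)/2, (z₁+z₂)/2)
  = ((2 - 4)/2, (0 + 9)/2, (2 + 0)/2)
  = (-2/2, 9/2, 2/2)
  = (-1, 4.5, 1)

(-1, 4.5, 1)


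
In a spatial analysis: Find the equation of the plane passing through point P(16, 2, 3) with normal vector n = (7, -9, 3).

The plane through P with normal n = (a, b, c) satisfies n·(r - P) = 0,
i.e. ax + by + cz = a·x₀ + b·y₀ + c·z₀.
d = 7·16 + (-9)·2 + 3·3
  = 112 - 18 + 9
  = 103
Equation: 7x - 9y + 3z = 103

7x - 9y + 3z = 103


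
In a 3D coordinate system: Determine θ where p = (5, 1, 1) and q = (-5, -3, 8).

p·q = 5·(-5) + 1·(-3) + 1·8 = -25 - 3 + 8 = -20
|p| = √(5² + 1² + 1²) = √27 ≈ 5.196
|q| = √((-5)² + (-3)² + 8²) = √98 ≈ 9.899
cos θ = (p·q)/(|p||q|) = -20/(5.196·9.899) ≈ -0.3888
θ = arccos(-0.3888) ≈ 112.9°

112.9°


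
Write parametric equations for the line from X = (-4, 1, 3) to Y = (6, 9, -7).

Direction vector d = Y - X = (6 + 4, 9 - 1, -7 - 3) = (10, 8, -10)
Parametric form r = X + t·d:
x = -4 + 10t, y = 1 + 8t, z = 3 - 10t

x = -4 + 10t, y = 1 + 8t, z = 3 - 10t


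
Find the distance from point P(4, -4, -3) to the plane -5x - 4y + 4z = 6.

distance = |a·x₀ + b·y₀ + c·z₀ - d| / √(a² + b² + c²)
  = |(-5)·4 + (-4)·(-4) + 4·(-3) - 6| / √((-5)² + (-4)² + 4²)
  = |-20 + 16 - 12 - 6| / √(25 + 16 + 16)
  = |-22| / √57
  = 22 / 7.55
  ≈ 2.914

2.914


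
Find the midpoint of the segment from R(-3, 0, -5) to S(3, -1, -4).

M = ((x₁+x₂)/2, (y₁+y₂)/2, (z₁+z₂)/2)
  = ((-3 + 3)/2, (0 - 1)/2, (-5 - 4)/2)
  = (0/2, -1/2, -9/2)
  = (0, -0.5, -4.5)

(0, -0.5, -4.5)


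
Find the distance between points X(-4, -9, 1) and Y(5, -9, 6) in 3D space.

d = √[(x₂-x₁)² + (y₂-y₁)² + (z₂-z₁)²]
  = √[9² + 0² + 5²]
  = √[81 + 0 + 25]
  = √106
  ≈ 10.3

10.3


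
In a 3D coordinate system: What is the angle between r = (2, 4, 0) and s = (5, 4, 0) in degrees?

r·s = 2·5 + 4·4 + 0·0 = 10 + 16 + 0 = 26
|r| = √(2² + 4² + 0²) = √20 ≈ 4.472
|s| = √(5² + 4² + 0²) = √41 ≈ 6.403
cos θ = (r·s)/(|r||s|) = 26/(4.472·6.403) ≈ 0.908
θ = arccos(0.908) ≈ 24.78°

24.78°


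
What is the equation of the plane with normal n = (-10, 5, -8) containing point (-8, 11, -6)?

The plane through P with normal n = (a, b, c) satisfies n·(r - P) = 0,
i.e. ax + by + cz = a·x₀ + b·y₀ + c·z₀.
d = (-10)·(-8) + 5·11 + (-8)·(-6)
  = 80 + 55 + 48
  = 183
Equation: -10x + 5y - 8z = 183

-10x + 5y - 8z = 183


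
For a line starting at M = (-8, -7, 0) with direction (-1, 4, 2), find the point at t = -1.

P(t) = M + t·d
  = (-8 + (-1)·(-1), -7 + 4·(-1), 0 + 2·(-1))
  = (-8 + 1, -7 - 4, 0 - 2)
  = (-7, -11, -2)

(-7, -11, -2)


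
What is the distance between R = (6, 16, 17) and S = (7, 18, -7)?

d = √[(x₂-x₁)² + (y₂-y₁)² + (z₂-z₁)²]
  = √[1² + 2² + (-24)²]
  = √[1 + 4 + 576]
  = √581
  ≈ 24.1

24.1


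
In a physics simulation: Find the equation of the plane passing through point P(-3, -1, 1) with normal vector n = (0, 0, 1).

The plane through P with normal n = (a, b, c) satisfies n·(r - P) = 0,
i.e. ax + by + cz = a·x₀ + b·y₀ + c·z₀.
d = 0·(-3) + 0·(-1) + 1·1
  = 0 + 0 + 1
  = 1
Equation: z = 1

z = 1


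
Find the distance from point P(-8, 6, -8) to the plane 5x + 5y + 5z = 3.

distance = |a·x₀ + b·y₀ + c·z₀ - d| / √(a² + b² + c²)
  = |5·(-8) + 5·6 + 5·(-8) - 3| / √(5² + 5² + 5²)
  = |-40 + 30 - 40 - 3| / √(25 + 25 + 25)
  = |-53| / √75
  = 53 / 8.66
  ≈ 6.12

6.12


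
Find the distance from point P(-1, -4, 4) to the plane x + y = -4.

distance = |a·x₀ + b·y₀ + c·z₀ - d| / √(a² + b² + c²)
  = |1·(-1) + 1·(-4) + 0·4 - (-4)| / √(1² + 1² + 0²)
  = |-1 - 4 + 0 + 4| / √(1 + 1 + 0)
  = |-1| / √2
  = 1 / 1.414
  ≈ 0.7071

0.7071


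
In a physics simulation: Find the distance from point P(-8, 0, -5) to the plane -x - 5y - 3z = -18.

distance = |a·x₀ + b·y₀ + c·z₀ - d| / √(a² + b² + c²)
  = |(-1)·(-8) + (-5)·0 + (-3)·(-5) - (-18)| / √((-1)² + (-5)² + (-3)²)
  = |8 + 0 + 15 + 18| / √(1 + 25 + 9)
  = |41| / √35
  = 41 / 5.916
  ≈ 6.93

6.93


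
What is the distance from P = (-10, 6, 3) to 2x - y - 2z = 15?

distance = |a·x₀ + b·y₀ + c·z₀ - d| / √(a² + b² + c²)
  = |2·(-10) + (-1)·6 + (-2)·3 - 15| / √(2² + (-1)² + (-2)²)
  = |-20 - 6 - 6 - 15| / √(4 + 1 + 4)
  = |-47| / √9
  = 47 / 3
  ≈ 15.67

15.67


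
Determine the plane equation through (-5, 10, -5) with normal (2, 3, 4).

The plane through P with normal n = (a, b, c) satisfies n·(r - P) = 0,
i.e. ax + by + cz = a·x₀ + b·y₀ + c·z₀.
d = 2·(-5) + 3·10 + 4·(-5)
  = -10 + 30 - 20
  = 0
Equation: 2x + 3y + 4z = 0

2x + 3y + 4z = 0


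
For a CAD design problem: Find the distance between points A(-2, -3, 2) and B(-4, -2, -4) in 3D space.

d = √[(x₂-x₁)² + (y₂-y₁)² + (z₂-z₁)²]
  = √[(-2)² + 1² + (-6)²]
  = √[4 + 1 + 36]
  = √41
  ≈ 6.403

6.403


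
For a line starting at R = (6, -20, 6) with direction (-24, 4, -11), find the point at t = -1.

P(t) = R + t·d
  = (6 + (-24)·(-1), -20 + 4·(-1), 6 + (-11)·(-1))
  = (6 + 24, -20 - 4, 6 + 11)
  = (30, -24, 17)

(30, -24, 17)


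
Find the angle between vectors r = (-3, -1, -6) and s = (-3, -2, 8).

r·s = (-3)·(-3) + (-1)·(-2) + (-6)·8 = 9 + 2 - 48 = -37
|r| = √((-3)² + (-1)² + (-6)²) = √46 ≈ 6.782
|s| = √((-3)² + (-2)² + 8²) = √77 ≈ 8.775
cos θ = (r·s)/(|r||s|) = -37/(6.782·8.775) ≈ -0.6217
θ = arccos(-0.6217) ≈ 128.4°

128.4°


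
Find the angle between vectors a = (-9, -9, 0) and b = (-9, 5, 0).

a·b = (-9)·(-9) + (-9)·5 + 0·0 = 81 - 45 + 0 = 36
|a| = √((-9)² + (-9)² + 0²) = √162 ≈ 12.73
|b| = √((-9)² + 5² + 0²) = √106 ≈ 10.3
cos θ = (a·b)/(|a||b|) = 36/(12.73·10.3) ≈ 0.2747
θ = arccos(0.2747) ≈ 74.05°

74.05°


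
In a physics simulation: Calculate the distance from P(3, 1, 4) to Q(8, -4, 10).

d = √[(x₂-x₁)² + (y₂-y₁)² + (z₂-z₁)²]
  = √[5² + (-5)² + 6²]
  = √[25 + 25 + 36]
  = √86
  ≈ 9.274

9.274


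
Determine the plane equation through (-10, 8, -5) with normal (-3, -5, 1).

The plane through P with normal n = (a, b, c) satisfies n·(r - P) = 0,
i.e. ax + by + cz = a·x₀ + b·y₀ + c·z₀.
d = (-3)·(-10) + (-5)·8 + 1·(-5)
  = 30 - 40 - 5
  = -15
Equation: -3x - 5y + z = -15

-3x - 5y + z = -15


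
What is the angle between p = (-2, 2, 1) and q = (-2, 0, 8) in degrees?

p·q = (-2)·(-2) + 2·0 + 1·8 = 4 + 0 + 8 = 12
|p| = √((-2)² + 2² + 1²) = √9 ≈ 3
|q| = √((-2)² + 0² + 8²) = √68 ≈ 8.246
cos θ = (p·q)/(|p||q|) = 12/(3·8.246) ≈ 0.4851
θ = arccos(0.4851) ≈ 60.98°

60.98°


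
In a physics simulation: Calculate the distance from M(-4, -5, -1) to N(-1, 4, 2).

d = √[(x₂-x₁)² + (y₂-y₁)² + (z₂-z₁)²]
  = √[3² + 9² + 3²]
  = √[9 + 81 + 9]
  = √99
  ≈ 9.95

9.95


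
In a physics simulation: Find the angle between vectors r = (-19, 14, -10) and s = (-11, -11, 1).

r·s = (-19)·(-11) + 14·(-11) + (-10)·1 = 209 - 154 - 10 = 45
|r| = √((-19)² + 14² + (-10)²) = √657 ≈ 25.63
|s| = √((-11)² + (-11)² + 1²) = √243 ≈ 15.59
cos θ = (r·s)/(|r||s|) = 45/(25.63·15.59) ≈ 0.1126
θ = arccos(0.1126) ≈ 83.53°

83.53°


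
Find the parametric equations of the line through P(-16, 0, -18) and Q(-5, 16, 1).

Direction vector d = Q - P = (-5 + 16, 16 + 0, 1 + 18) = (11, 16, 19)
Parametric form r = P + t·d:
x = -16 + 11t, y = 0 + 16t, z = -18 + 19t

x = -16 + 11t, y = 0 + 16t, z = -18 + 19t


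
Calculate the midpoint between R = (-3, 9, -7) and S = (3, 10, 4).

M = ((x₁+x₂)/2, (y₁+y₂)/2, (z₁+z₂)/2)
  = ((-3 + 3)/2, (9 + 10)/2, (-7 + 4)/2)
  = (0/2, 19/2, -3/2)
  = (0, 9.5, -1.5)

(0, 9.5, -1.5)


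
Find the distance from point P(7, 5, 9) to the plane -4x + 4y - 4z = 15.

distance = |a·x₀ + b·y₀ + c·z₀ - d| / √(a² + b² + c²)
  = |(-4)·7 + 4·5 + (-4)·9 - 15| / √((-4)² + 4² + (-4)²)
  = |-28 + 20 - 36 - 15| / √(16 + 16 + 16)
  = |-59| / √48
  = 59 / 6.928
  ≈ 8.516

8.516


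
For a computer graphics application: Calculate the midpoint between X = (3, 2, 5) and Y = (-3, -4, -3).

M = ((x₁+x₂)/2, (y₁+y₂)/2, (z₁+z₂)/2)
  = ((3 - 3)/2, (2 - 4)/2, (5 - 3)/2)
  = (0/2, -2/2, 2/2)
  = (0, -1, 1)

(0, -1, 1)


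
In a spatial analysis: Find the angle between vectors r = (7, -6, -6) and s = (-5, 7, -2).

r·s = 7·(-5) + (-6)·7 + (-6)·(-2) = -35 - 42 + 12 = -65
|r| = √(7² + (-6)² + (-6)²) = √121 ≈ 11
|s| = √((-5)² + 7² + (-2)²) = √78 ≈ 8.832
cos θ = (r·s)/(|r||s|) = -65/(11·8.832) ≈ -0.6691
θ = arccos(-0.6691) ≈ 132°

132°


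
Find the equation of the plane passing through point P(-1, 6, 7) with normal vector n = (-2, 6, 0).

The plane through P with normal n = (a, b, c) satisfies n·(r - P) = 0,
i.e. ax + by + cz = a·x₀ + b·y₀ + c·z₀.
d = (-2)·(-1) + 6·6 + 0·7
  = 2 + 36 + 0
  = 38
Equation: -2x + 6y = 38

-2x + 6y = 38


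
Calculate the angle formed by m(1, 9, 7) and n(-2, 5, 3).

m·n = 1·(-2) + 9·5 + 7·3 = -2 + 45 + 21 = 64
|m| = √(1² + 9² + 7²) = √131 ≈ 11.45
|n| = √((-2)² + 5² + 3²) = √38 ≈ 6.164
cos θ = (m·n)/(|m||n|) = 64/(11.45·6.164) ≈ 0.9071
θ = arccos(0.9071) ≈ 24.89°

24.89°


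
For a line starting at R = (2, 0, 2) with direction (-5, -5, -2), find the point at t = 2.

P(t) = R + t·d
  = (2 + (-5)·2, 0 + (-5)·2, 2 + (-2)·2)
  = (2 - 10, 0 - 10, 2 - 4)
  = (-8, -10, -2)

(-8, -10, -2)


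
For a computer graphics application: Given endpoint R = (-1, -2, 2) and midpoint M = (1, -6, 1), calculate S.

S = 2M - R
  = (2·1 - (-1), 2·(-6) - (-2), 2·1 - 2)
  = (2 + 1, -12 + 2, 2 - 2)
  = (3, -10, 0)

(3, -10, 0)


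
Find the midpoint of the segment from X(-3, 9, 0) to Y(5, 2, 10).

M = ((x₁+x₂)/2, (y₁+y₂)/2, (z₁+z₂)/2)
  = ((-3 + 5)/2, (9 + 2)/2, (0 + 10)/2)
  = (2/2, 11/2, 10/2)
  = (1, 5.5, 5)

(1, 5.5, 5)


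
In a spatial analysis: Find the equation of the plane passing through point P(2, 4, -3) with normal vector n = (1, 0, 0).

The plane through P with normal n = (a, b, c) satisfies n·(r - P) = 0,
i.e. ax + by + cz = a·x₀ + b·y₀ + c·z₀.
d = 1·2 + 0·4 + 0·(-3)
  = 2 + 0 + 0
  = 2
Equation: x = 2

x = 2


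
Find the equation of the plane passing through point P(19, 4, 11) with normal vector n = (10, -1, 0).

The plane through P with normal n = (a, b, c) satisfies n·(r - P) = 0,
i.e. ax + by + cz = a·x₀ + b·y₀ + c·z₀.
d = 10·19 + (-1)·4 + 0·11
  = 190 - 4 + 0
  = 186
Equation: 10x - y = 186

10x - y = 186


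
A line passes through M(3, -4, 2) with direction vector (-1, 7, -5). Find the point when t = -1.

P(t) = M + t·d
  = (3 + (-1)·(-1), -4 + 7·(-1), 2 + (-5)·(-1))
  = (3 + 1, -4 - 7, 2 + 5)
  = (4, -11, 7)

(4, -11, 7)


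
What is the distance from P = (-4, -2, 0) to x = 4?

distance = |a·x₀ + b·y₀ + c·z₀ - d| / √(a² + b² + c²)
  = |1·(-4) + 0·(-2) + 0·0 - 4| / √(1² + 0² + 0²)
  = |-4 + 0 + 0 - 4| / √(1 + 0 + 0)
  = |-8| / √1
  = 8 / 1
  ≈ 8

8


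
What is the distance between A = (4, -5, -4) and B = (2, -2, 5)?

d = √[(x₂-x₁)² + (y₂-y₁)² + (z₂-z₁)²]
  = √[(-2)² + 3² + 9²]
  = √[4 + 9 + 81]
  = √94
  ≈ 9.695

9.695


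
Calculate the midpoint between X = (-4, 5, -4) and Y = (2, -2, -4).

M = ((x₁+x₂)/2, (y₁+y₂)/2, (z₁+z₂)/2)
  = ((-4 + 2)/2, (5 - 2)/2, (-4 - 4)/2)
  = (-2/2, 3/2, -8/2)
  = (-1, 1.5, -4)

(-1, 1.5, -4)


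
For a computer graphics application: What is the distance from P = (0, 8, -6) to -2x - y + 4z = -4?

distance = |a·x₀ + b·y₀ + c·z₀ - d| / √(a² + b² + c²)
  = |(-2)·0 + (-1)·8 + 4·(-6) - (-4)| / √((-2)² + (-1)² + 4²)
  = |0 - 8 - 24 + 4| / √(4 + 1 + 16)
  = |-28| / √21
  = 28 / 4.583
  ≈ 6.11

6.11


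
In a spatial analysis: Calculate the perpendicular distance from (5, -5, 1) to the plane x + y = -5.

distance = |a·x₀ + b·y₀ + c·z₀ - d| / √(a² + b² + c²)
  = |1·5 + 1·(-5) + 0·1 - (-5)| / √(1² + 1² + 0²)
  = |5 - 5 + 0 + 5| / √(1 + 1 + 0)
  = |5| / √2
  = 5 / 1.414
  ≈ 3.536

3.536


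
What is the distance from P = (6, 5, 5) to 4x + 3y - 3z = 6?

distance = |a·x₀ + b·y₀ + c·z₀ - d| / √(a² + b² + c²)
  = |4·6 + 3·5 + (-3)·5 - 6| / √(4² + 3² + (-3)²)
  = |24 + 15 - 15 - 6| / √(16 + 9 + 9)
  = |18| / √34
  = 18 / 5.831
  ≈ 3.087

3.087


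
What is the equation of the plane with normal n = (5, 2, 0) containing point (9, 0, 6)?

The plane through P with normal n = (a, b, c) satisfies n·(r - P) = 0,
i.e. ax + by + cz = a·x₀ + b·y₀ + c·z₀.
d = 5·9 + 2·0 + 0·6
  = 45 + 0 + 0
  = 45
Equation: 5x + 2y = 45

5x + 2y = 45


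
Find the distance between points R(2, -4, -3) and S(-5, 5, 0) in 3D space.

d = √[(x₂-x₁)² + (y₂-y₁)² + (z₂-z₁)²]
  = √[(-7)² + 9² + 3²]
  = √[49 + 81 + 9]
  = √139
  ≈ 11.79

11.79


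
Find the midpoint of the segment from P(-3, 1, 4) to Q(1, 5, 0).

M = ((x₁+x₂)/2, (y₁+y₂)/2, (z₁+z₂)/2)
  = ((-3 + 1)/2, (1 + 5)/2, (4 + 0)/2)
  = (-2/2, 6/2, 4/2)
  = (-1, 3, 2)

(-1, 3, 2)


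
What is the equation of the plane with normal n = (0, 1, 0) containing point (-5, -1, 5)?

The plane through P with normal n = (a, b, c) satisfies n·(r - P) = 0,
i.e. ax + by + cz = a·x₀ + b·y₀ + c·z₀.
d = 0·(-5) + 1·(-1) + 0·5
  = 0 - 1 + 0
  = -1
Equation: y = -1

y = -1


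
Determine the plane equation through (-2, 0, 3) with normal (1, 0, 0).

The plane through P with normal n = (a, b, c) satisfies n·(r - P) = 0,
i.e. ax + by + cz = a·x₀ + b·y₀ + c·z₀.
d = 1·(-2) + 0·0 + 0·3
  = -2 + 0 + 0
  = -2
Equation: x = -2

x = -2


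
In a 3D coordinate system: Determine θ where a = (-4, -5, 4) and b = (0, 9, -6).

a·b = (-4)·0 + (-5)·9 + 4·(-6) = 0 - 45 - 24 = -69
|a| = √((-4)² + (-5)² + 4²) = √57 ≈ 7.55
|b| = √(0² + 9² + (-6)²) = √117 ≈ 10.82
cos θ = (a·b)/(|a||b|) = -69/(7.55·10.82) ≈ -0.8449
θ = arccos(-0.8449) ≈ 147.7°

147.7°


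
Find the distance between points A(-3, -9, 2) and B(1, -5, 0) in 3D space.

d = √[(x₂-x₁)² + (y₂-y₁)² + (z₂-z₁)²]
  = √[4² + 4² + (-2)²]
  = √[16 + 16 + 4]
  = √36
  ≈ 6

6


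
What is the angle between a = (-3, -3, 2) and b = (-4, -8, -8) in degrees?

a·b = (-3)·(-4) + (-3)·(-8) + 2·(-8) = 12 + 24 - 16 = 20
|a| = √((-3)² + (-3)² + 2²) = √22 ≈ 4.69
|b| = √((-4)² + (-8)² + (-8)²) = √144 ≈ 12
cos θ = (a·b)/(|a||b|) = 20/(4.69·12) ≈ 0.3553
θ = arccos(0.3553) ≈ 69.19°

69.19°


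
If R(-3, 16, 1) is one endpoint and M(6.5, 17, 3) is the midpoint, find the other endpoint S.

S = 2M - R
  = (2·6.5 - (-3), 2·17 - 16, 2·3 - 1)
  = (13 + 3, 34 - 16, 6 - 1)
  = (16, 18, 5)

(16, 18, 5)


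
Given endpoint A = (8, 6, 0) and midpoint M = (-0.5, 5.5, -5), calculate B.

B = 2M - A
  = (2·(-0.5) - 8, 2·5.5 - 6, 2·(-5) - 0)
  = (-1 - 8, 11 - 6, -10 + 0)
  = (-9, 5, -10)

(-9, 5, -10)


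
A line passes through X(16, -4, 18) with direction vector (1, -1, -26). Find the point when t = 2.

P(t) = X + t·d
  = (16 + 1·2, -4 + (-1)·2, 18 + (-26)·2)
  = (16 + 2, -4 - 2, 18 - 52)
  = (18, -6, -34)

(18, -6, -34)


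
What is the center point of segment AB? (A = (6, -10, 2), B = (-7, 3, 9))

M = ((x₁+x₂)/2, (y₁+y₂)/2, (z₁+z₂)/2)
  = ((6 - 7)/2, (-10 + 3)/2, (2 + 9)/2)
  = (-1/2, -7/2, 11/2)
  = (-0.5, -3.5, 5.5)

(-0.5, -3.5, 5.5)


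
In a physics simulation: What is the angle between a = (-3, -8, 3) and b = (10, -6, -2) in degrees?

a·b = (-3)·10 + (-8)·(-6) + 3·(-2) = -30 + 48 - 6 = 12
|a| = √((-3)² + (-8)² + 3²) = √82 ≈ 9.055
|b| = √(10² + (-6)² + (-2)²) = √140 ≈ 11.83
cos θ = (a·b)/(|a||b|) = 12/(9.055·11.83) ≈ 0.112
θ = arccos(0.112) ≈ 83.57°

83.57°


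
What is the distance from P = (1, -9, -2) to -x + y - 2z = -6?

distance = |a·x₀ + b·y₀ + c·z₀ - d| / √(a² + b² + c²)
  = |(-1)·1 + 1·(-9) + (-2)·(-2) - (-6)| / √((-1)² + 1² + (-2)²)
  = |-1 - 9 + 4 + 6| / √(1 + 1 + 4)
  = |0| / √6
  = 0 / 2.449
  ≈ 0

0


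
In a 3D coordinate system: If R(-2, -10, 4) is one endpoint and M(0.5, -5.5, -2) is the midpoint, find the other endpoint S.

S = 2M - R
  = (2·0.5 - (-2), 2·(-5.5) - (-10), 2·(-2) - 4)
  = (1 + 2, -11 + 10, -4 - 4)
  = (3, -1, -8)

(3, -1, -8)


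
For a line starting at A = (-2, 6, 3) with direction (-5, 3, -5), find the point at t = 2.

P(t) = A + t·d
  = (-2 + (-5)·2, 6 + 3·2, 3 + (-5)·2)
  = (-2 - 10, 6 + 6, 3 - 10)
  = (-12, 12, -7)

(-12, 12, -7)


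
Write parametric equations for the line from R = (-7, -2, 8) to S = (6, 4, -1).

Direction vector d = S - R = (6 + 7, 4 + 2, -1 - 8) = (13, 6, -9)
Parametric form r = R + t·d:
x = -7 + 13t, y = -2 + 6t, z = 8 - 9t

x = -7 + 13t, y = -2 + 6t, z = 8 - 9t


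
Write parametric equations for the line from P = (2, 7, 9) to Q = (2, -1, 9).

Direction vector d = Q - P = (2 - 2, -1 - 7, 9 - 9) = (0, -8, 0)
Parametric form r = P + t·d:
x = 2, y = 7 - 8t, z = 9

x = 2, y = 7 - 8t, z = 9


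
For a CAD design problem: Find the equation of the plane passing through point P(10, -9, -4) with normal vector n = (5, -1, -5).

The plane through P with normal n = (a, b, c) satisfies n·(r - P) = 0,
i.e. ax + by + cz = a·x₀ + b·y₀ + c·z₀.
d = 5·10 + (-1)·(-9) + (-5)·(-4)
  = 50 + 9 + 20
  = 79
Equation: 5x - y - 5z = 79

5x - y - 5z = 79


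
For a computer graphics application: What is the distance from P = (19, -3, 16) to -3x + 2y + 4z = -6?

distance = |a·x₀ + b·y₀ + c·z₀ - d| / √(a² + b² + c²)
  = |(-3)·19 + 2·(-3) + 4·16 - (-6)| / √((-3)² + 2² + 4²)
  = |-57 - 6 + 64 + 6| / √(9 + 4 + 16)
  = |7| / √29
  = 7 / 5.385
  ≈ 1.3

1.3


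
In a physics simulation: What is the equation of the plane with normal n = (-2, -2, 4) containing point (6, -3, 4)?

The plane through P with normal n = (a, b, c) satisfies n·(r - P) = 0,
i.e. ax + by + cz = a·x₀ + b·y₀ + c·z₀.
d = (-2)·6 + (-2)·(-3) + 4·4
  = -12 + 6 + 16
  = 10
Equation: -2x - 2y + 4z = 10

-2x - 2y + 4z = 10


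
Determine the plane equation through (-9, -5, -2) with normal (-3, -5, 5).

The plane through P with normal n = (a, b, c) satisfies n·(r - P) = 0,
i.e. ax + by + cz = a·x₀ + b·y₀ + c·z₀.
d = (-3)·(-9) + (-5)·(-5) + 5·(-2)
  = 27 + 25 - 10
  = 42
Equation: -3x - 5y + 5z = 42

-3x - 5y + 5z = 42


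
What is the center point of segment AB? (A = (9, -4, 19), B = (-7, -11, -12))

M = ((x₁+x₂)/2, (y₁+y₂)/2, (z₁+z₂)/2)
  = ((9 - 7)/2, (-4 - 11)/2, (19 - 12)/2)
  = (2/2, -15/2, 7/2)
  = (1, -7.5, 3.5)

(1, -7.5, 3.5)


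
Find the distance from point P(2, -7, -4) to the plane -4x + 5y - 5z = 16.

distance = |a·x₀ + b·y₀ + c·z₀ - d| / √(a² + b² + c²)
  = |(-4)·2 + 5·(-7) + (-5)·(-4) - 16| / √((-4)² + 5² + (-5)²)
  = |-8 - 35 + 20 - 16| / √(16 + 25 + 25)
  = |-39| / √66
  = 39 / 8.124
  ≈ 4.801

4.801


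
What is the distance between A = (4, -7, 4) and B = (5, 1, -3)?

d = √[(x₂-x₁)² + (y₂-y₁)² + (z₂-z₁)²]
  = √[1² + 8² + (-7)²]
  = √[1 + 64 + 49]
  = √114
  ≈ 10.68

10.68


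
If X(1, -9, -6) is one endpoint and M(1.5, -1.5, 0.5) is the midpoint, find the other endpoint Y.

Y = 2M - X
  = (2·1.5 - 1, 2·(-1.5) - (-9), 2·0.5 - (-6))
  = (3 - 1, -3 + 9, 1 + 6)
  = (2, 6, 7)

(2, 6, 7)


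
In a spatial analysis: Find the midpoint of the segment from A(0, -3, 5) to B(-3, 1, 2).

M = ((x₁+x₂)/2, (y₁+y₂)/2, (z₁+z₂)/2)
  = ((0 - 3)/2, (-3 + 1)/2, (5 + 2)/2)
  = (-3/2, -2/2, 7/2)
  = (-1.5, -1, 3.5)

(-1.5, -1, 3.5)


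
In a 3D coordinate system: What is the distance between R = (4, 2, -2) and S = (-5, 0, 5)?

d = √[(x₂-x₁)² + (y₂-y₁)² + (z₂-z₁)²]
  = √[(-9)² + (-2)² + 7²]
  = √[81 + 4 + 49]
  = √134
  ≈ 11.58

11.58


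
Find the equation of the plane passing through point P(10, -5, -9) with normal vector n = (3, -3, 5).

The plane through P with normal n = (a, b, c) satisfies n·(r - P) = 0,
i.e. ax + by + cz = a·x₀ + b·y₀ + c·z₀.
d = 3·10 + (-3)·(-5) + 5·(-9)
  = 30 + 15 - 45
  = 0
Equation: 3x - 3y + 5z = 0

3x - 3y + 5z = 0


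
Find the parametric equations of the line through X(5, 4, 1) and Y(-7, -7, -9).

Direction vector d = Y - X = (-7 - 5, -7 - 4, -9 - 1) = (-12, -11, -10)
Parametric form r = X + t·d:
x = 5 - 12t, y = 4 - 11t, z = 1 - 10t

x = 5 - 12t, y = 4 - 11t, z = 1 - 10t


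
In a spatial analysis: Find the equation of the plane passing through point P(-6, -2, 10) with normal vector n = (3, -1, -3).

The plane through P with normal n = (a, b, c) satisfies n·(r - P) = 0,
i.e. ax + by + cz = a·x₀ + b·y₀ + c·z₀.
d = 3·(-6) + (-1)·(-2) + (-3)·10
  = -18 + 2 - 30
  = -46
Equation: 3x - y - 3z = -46

3x - y - 3z = -46


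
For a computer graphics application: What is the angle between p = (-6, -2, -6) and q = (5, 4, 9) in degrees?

p·q = (-6)·5 + (-2)·4 + (-6)·9 = -30 - 8 - 54 = -92
|p| = √((-6)² + (-2)² + (-6)²) = √76 ≈ 8.718
|q| = √(5² + 4² + 9²) = √122 ≈ 11.05
cos θ = (p·q)/(|p||q|) = -92/(8.718·11.05) ≈ -0.9554
θ = arccos(-0.9554) ≈ 162.8°

162.8°


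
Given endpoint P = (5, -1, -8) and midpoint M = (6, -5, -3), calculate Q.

Q = 2M - P
  = (2·6 - 5, 2·(-5) - (-1), 2·(-3) - (-8))
  = (12 - 5, -10 + 1, -6 + 8)
  = (7, -9, 2)

(7, -9, 2)


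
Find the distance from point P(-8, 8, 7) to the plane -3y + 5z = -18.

distance = |a·x₀ + b·y₀ + c·z₀ - d| / √(a² + b² + c²)
  = |0·(-8) + (-3)·8 + 5·7 - (-18)| / √(0² + (-3)² + 5²)
  = |0 - 24 + 35 + 18| / √(0 + 9 + 25)
  = |29| / √34
  = 29 / 5.831
  ≈ 4.973

4.973


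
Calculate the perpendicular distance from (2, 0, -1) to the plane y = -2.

distance = |a·x₀ + b·y₀ + c·z₀ - d| / √(a² + b² + c²)
  = |0·2 + 1·0 + 0·(-1) - (-2)| / √(0² + 1² + 0²)
  = |0 + 0 + 0 + 2| / √(0 + 1 + 0)
  = |2| / √1
  = 2 / 1
  ≈ 2

2


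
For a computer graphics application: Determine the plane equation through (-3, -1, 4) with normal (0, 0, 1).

The plane through P with normal n = (a, b, c) satisfies n·(r - P) = 0,
i.e. ax + by + cz = a·x₀ + b·y₀ + c·z₀.
d = 0·(-3) + 0·(-1) + 1·4
  = 0 + 0 + 4
  = 4
Equation: z = 4

z = 4


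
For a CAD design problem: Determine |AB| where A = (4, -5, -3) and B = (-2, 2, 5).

d = √[(x₂-x₁)² + (y₂-y₁)² + (z₂-z₁)²]
  = √[(-6)² + 7² + 8²]
  = √[36 + 49 + 64]
  = √149
  ≈ 12.21

12.21


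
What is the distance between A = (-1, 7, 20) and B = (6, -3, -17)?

d = √[(x₂-x₁)² + (y₂-y₁)² + (z₂-z₁)²]
  = √[7² + (-10)² + (-37)²]
  = √[49 + 100 + 1369]
  = √1518
  ≈ 38.96

38.96


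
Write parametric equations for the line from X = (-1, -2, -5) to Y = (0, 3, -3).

Direction vector d = Y - X = (0 + 1, 3 + 2, -3 + 5) = (1, 5, 2)
Parametric form r = X + t·d:
x = -1 + t, y = -2 + 5t, z = -5 + 2t

x = -1 + t, y = -2 + 5t, z = -5 + 2t


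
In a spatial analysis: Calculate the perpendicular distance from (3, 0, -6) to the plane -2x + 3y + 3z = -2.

distance = |a·x₀ + b·y₀ + c·z₀ - d| / √(a² + b² + c²)
  = |(-2)·3 + 3·0 + 3·(-6) - (-2)| / √((-2)² + 3² + 3²)
  = |-6 + 0 - 18 + 2| / √(4 + 9 + 9)
  = |-22| / √22
  = 22 / 4.69
  ≈ 4.69

4.69


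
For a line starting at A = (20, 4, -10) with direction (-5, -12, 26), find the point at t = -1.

P(t) = A + t·d
  = (20 + (-5)·(-1), 4 + (-12)·(-1), -10 + 26·(-1))
  = (20 + 5, 4 + 12, -10 - 26)
  = (25, 16, -36)

(25, 16, -36)


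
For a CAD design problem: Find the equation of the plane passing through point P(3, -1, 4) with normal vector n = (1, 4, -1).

The plane through P with normal n = (a, b, c) satisfies n·(r - P) = 0,
i.e. ax + by + cz = a·x₀ + b·y₀ + c·z₀.
d = 1·3 + 4·(-1) + (-1)·4
  = 3 - 4 - 4
  = -5
Equation: x + 4y - z = -5

x + 4y - z = -5


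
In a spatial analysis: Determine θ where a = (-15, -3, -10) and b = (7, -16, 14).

a·b = (-15)·7 + (-3)·(-16) + (-10)·14 = -105 + 48 - 140 = -197
|a| = √((-15)² + (-3)² + (-10)²) = √334 ≈ 18.28
|b| = √(7² + (-16)² + 14²) = √501 ≈ 22.38
cos θ = (a·b)/(|a||b|) = -197/(18.28·22.38) ≈ -0.4816
θ = arccos(-0.4816) ≈ 118.8°

118.8°


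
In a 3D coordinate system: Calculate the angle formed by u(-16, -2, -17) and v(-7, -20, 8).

u·v = (-16)·(-7) + (-2)·(-20) + (-17)·8 = 112 + 40 - 136 = 16
|u| = √((-16)² + (-2)² + (-17)²) = √549 ≈ 23.43
|v| = √((-7)² + (-20)² + 8²) = √513 ≈ 22.65
cos θ = (u·v)/(|u||v|) = 16/(23.43·22.65) ≈ 0.03015
θ = arccos(0.03015) ≈ 88.27°

88.27°


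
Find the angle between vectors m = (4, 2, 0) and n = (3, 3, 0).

m·n = 4·3 + 2·3 + 0·0 = 12 + 6 + 0 = 18
|m| = √(4² + 2² + 0²) = √20 ≈ 4.472
|n| = √(3² + 3² + 0²) = √18 ≈ 4.243
cos θ = (m·n)/(|m||n|) = 18/(4.472·4.243) ≈ 0.9487
θ = arccos(0.9487) ≈ 18.43°

18.43°


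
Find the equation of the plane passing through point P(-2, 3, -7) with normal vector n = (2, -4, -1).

The plane through P with normal n = (a, b, c) satisfies n·(r - P) = 0,
i.e. ax + by + cz = a·x₀ + b·y₀ + c·z₀.
d = 2·(-2) + (-4)·3 + (-1)·(-7)
  = -4 - 12 + 7
  = -9
Equation: 2x - 4y - z = -9

2x - 4y - z = -9


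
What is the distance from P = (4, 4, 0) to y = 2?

distance = |a·x₀ + b·y₀ + c·z₀ - d| / √(a² + b² + c²)
  = |0·4 + 1·4 + 0·0 - 2| / √(0² + 1² + 0²)
  = |0 + 4 + 0 - 2| / √(0 + 1 + 0)
  = |2| / √1
  = 2 / 1
  ≈ 2

2


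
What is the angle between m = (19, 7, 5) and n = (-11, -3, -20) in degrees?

m·n = 19·(-11) + 7·(-3) + 5·(-20) = -209 - 21 - 100 = -330
|m| = √(19² + 7² + 5²) = √435 ≈ 20.86
|n| = √((-11)² + (-3)² + (-20)²) = √530 ≈ 23.02
cos θ = (m·n)/(|m||n|) = -330/(20.86·23.02) ≈ -0.6873
θ = arccos(-0.6873) ≈ 133.4°

133.4°


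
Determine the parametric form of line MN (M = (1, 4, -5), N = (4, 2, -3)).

Direction vector d = N - M = (4 - 1, 2 - 4, -3 + 5) = (3, -2, 2)
Parametric form r = M + t·d:
x = 1 + 3t, y = 4 - 2t, z = -5 + 2t

x = 1 + 3t, y = 4 - 2t, z = -5 + 2t
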